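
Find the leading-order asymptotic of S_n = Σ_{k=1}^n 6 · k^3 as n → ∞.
S_n ~ 3 · n^4 / 2

By integral comparison (Euler-Maclaurin), Σ_{k=1}^n 6 · k^3 = 6 · ∫_0^n x^3 dx + O(n^3) = 6 · n^4/4 = 3 · n^4 / 2 + O(n^3). (Equivalently, Faulhaber's formula gives the same leading term.)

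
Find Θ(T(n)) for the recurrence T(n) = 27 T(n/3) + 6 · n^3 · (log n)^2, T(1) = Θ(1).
T(n) = Θ(n^3 · (log n)^3)

Here log_3 27 = 3 and f(n) = 6 · n^3 · (log n)^2 = Θ(n^(log_3 27) · (log n)^2). This is the extended Case 2 of the master theorem (f matches the critical exponent up to log factors), giving T(n) = Θ(n^(log_3 27) · (log n)^(2+1)) = Θ(n^3 · (log n)^3).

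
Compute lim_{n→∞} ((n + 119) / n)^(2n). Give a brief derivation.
lim = e^238

Rewrite as (1 + 119/n)^(2n). By the standard limit (1 + x/n)^n → e^x, we have (1 + 119/n)^n → e^119, and raising to the 2nd power gives e^238.
More precisely, ln[(1 + 119/n)^(2n)] = 2n · ln(1 + 119/n) = 2n · (119/n + O(1/n^2)) = 238 + O(1/n) → 238.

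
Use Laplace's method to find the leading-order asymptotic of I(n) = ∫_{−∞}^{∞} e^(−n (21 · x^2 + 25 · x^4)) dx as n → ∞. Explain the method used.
I(n) ~ sqrt(π/(21n))

φ(x) = 21 · x^2 + 25 · x^4 has its unique global minimum at x* = 0 (since φ'(x) = 42x + 100x^3 = 0 only at x = 0 for real x with both coefficients positive, and φ → ∞ as |x| → ∞). At x* = 0, φ(0) = 0 and φ''(0) = 42. Laplace's method then gives
  I(n) ~ sqrt(2π / (n · φ''(0))) · e^(−n φ(0)) = sqrt(2π / (42n)) = sqrt(π/(21n)).
The 25 · x^4 term contributes only at subleading order (an O(1/n) relative correction).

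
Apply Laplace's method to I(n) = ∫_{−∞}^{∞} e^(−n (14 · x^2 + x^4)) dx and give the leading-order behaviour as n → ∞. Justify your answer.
I(n) ~ sqrt(π/(14n))

φ(x) = 14 · x^2 + x^4 has its unique global minimum at x* = 0 (since φ'(x) = 28x + 4x^3 = 0 only at x = 0 for real x with both coefficients positive, and φ → ∞ as |x| → ∞). At x* = 0, φ(0) = 0 and φ''(0) = 28. Laplace's method then gives
  I(n) ~ sqrt(2π / (n · φ''(0))) · e^(−n φ(0)) = sqrt(2π / (28n)) = sqrt(π/(14n)).
The x^4 term contributes only at subleading order (an O(1/n) relative correction).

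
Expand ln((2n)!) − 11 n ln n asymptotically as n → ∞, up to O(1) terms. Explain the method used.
ln((2n)!) − 11 n ln n = −9 n ln n + 2(ln 2 − 1) n + (1/2) ln(2π·2n) + O(1/n)

Stirling: ln((2n)!) = 2n ln(2n) − 2n + (1/2) ln(2π·2n) + O(1/n).
Expand 2n ln(2n) = 2n (ln n + ln 2) = 2n ln n + 2n ln 2.
Subtract 11n ln n: leading term is (2 − 11) n ln n = −9 n ln n. The next term is 2n ln 2 − 2n = 2(ln 2 − 1) n. Then the (1/2) ln(2π·2n) correction.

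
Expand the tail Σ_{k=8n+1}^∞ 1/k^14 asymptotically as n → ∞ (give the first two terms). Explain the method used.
Σ_{k>8n} 1/k^14 = 1/(13 · (8n)^13) − 1/(2 · (8n)^14) + O(1/(8n)^15)

Compare to the integral: ∫_{8n}^∞ x^(−14) dx = [−x^(−13)/13]_{8n}^∞ = 1/((14−1)·(8n)^13). The Euler-Maclaurin correction adds −f(8n)/2 = −1/(2·(8n)^14). Euler-Maclaurin then gives
  Σ_{k>8n} 1/k^14 = ∫_{8n}^∞ dx/x^14 − 1/(2·(8n)^14) + O(1/(8n)^15).
(Equivalently this is ζ(14) − Σ_{k≤8n} 1/k^14.)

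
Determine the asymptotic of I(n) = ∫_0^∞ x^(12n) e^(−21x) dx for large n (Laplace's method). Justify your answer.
I(n) ~ (sqrt(2π·12n) / 21) · (12n/(21e))^(12n)

Write the integrand as exp(12n ln x − 21x) and set f(x) = 12n ln x − 21x. Then f'(x) = 12n/x − 21 = 0 at x* = 12n/21, and f''(x*) = −12n/x*^2 = −21^2/(12n). Laplace's method (interior maximum) gives
  I(n) ~ e^(f(x*)) · sqrt(2π / |f''(x*)|)
        = exp(12n ln(12n/21) − 12n) · sqrt(2π · 12n / 21^2)
        = (12n/21)^(12n) e^(−12n) · sqrt(2π·12n) / 21
        = (sqrt(2π·12n) / 21) · (12n/(21e))^(12n).
This matches Γ(12n+1)/21^(12n+1) with Stirling applied to Γ.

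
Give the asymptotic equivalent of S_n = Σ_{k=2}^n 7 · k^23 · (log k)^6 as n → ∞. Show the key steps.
S_n ~ 7 · n^24 · (log n)^6 / 24

By integral comparison, S_n = ∫_1^n 7 · x^23 · (log x)^6 dx + O(n^23 · (log n)^6). For the integral, the leading term of ∫_1^n x^23 (log x)^6 dx is n^24/24 · (log n)^6 (by repeated integration by parts; each step lowers the log-exponent and produces a relatively O(1/log n) correction). Hence S_n ~ 7 · n^24 · (log n)^6 / 24.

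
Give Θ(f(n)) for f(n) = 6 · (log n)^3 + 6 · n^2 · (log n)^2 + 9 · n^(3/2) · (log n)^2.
f(n) ∈ Θ(n^2 · (log n)^2)

Compare the terms by growth order. For large n, n^a · (log n)^b dominates n^a' · (log n)^b' iff a > a', or (a = a' and b > b'). Ranking the 3 terms shows the dominant one is 6 · n^2 · (log n)^2. Hence f(n) ∈ Θ(n^2 · (log n)^2).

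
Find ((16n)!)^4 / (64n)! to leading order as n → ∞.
((16n)!)^4/(64n)! ~ ((2π·16n)^(3/2) / 2) · 4^(−4·16n)  →  0

Write N = 16n. Stirling: N! ~ sqrt(2π N)(N/e)^N and (4N)! ~ sqrt(2π·4N)·(4N/e)^(4N).
  (N!)^4/(4N)! ~ (2π N)^(4/2) (N/e)^(4N) / [sqrt(2π·4N) (4N/e)^(4N)]
     = (2π N)^(4/2) / sqrt(2π·4N) · (N/(4N))^(4N)
     = (2π N)^((4−1)/2) / 2 · 4^(−4N).
Since 4^4 > 1, the factor 4^(−4N) decays exponentially, so the ratio → 0. Substituting N = 16n gives the stated form.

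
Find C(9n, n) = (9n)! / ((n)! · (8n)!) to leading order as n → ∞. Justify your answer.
C(9n, n) ~ (387420489/16777216)^(n) · sqrt(9/(16π·n))

Write N = n. Apply Stirling to each factorial:
  (9N)! ~ sqrt(2π·9N) · (9N/e)^(9N),
  N! ~ sqrt(2π N) · (N/e)^N,
  (8N)! ~ sqrt(2π·8N) · (8N/e)^(8N).
The exponential factors combine to (9N)^(9N) / (N^N · (8N)^(8N)) = 9^(9N)/8^(8N) = (9^9/8^8)^N = (387420489/16777216)^N.
The square-root prefactors combine to sqrt(2π·9N) / (sqrt(2π N)·sqrt(2π·8N)) = sqrt(9 / (2π·8·N)) = sqrt(9/(16π·n)).
Substituting N = n: C(9n, n) ~ (387420489/16777216)^(n) · sqrt(9/(16π·n)).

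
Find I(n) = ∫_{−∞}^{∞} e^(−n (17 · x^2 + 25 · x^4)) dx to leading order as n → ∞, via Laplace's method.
I(n) ~ sqrt(π/(17n))

φ(x) = 17 · x^2 + 25 · x^4 has its unique global minimum at x* = 0 (since φ'(x) = 34x + 100x^3 = 0 only at x = 0 for real x with both coefficients positive, and φ → ∞ as |x| → ∞). At x* = 0, φ(0) = 0 and φ''(0) = 34. Laplace's method then gives
  I(n) ~ sqrt(2π / (n · φ''(0))) · e^(−n φ(0)) = sqrt(2π / (34n)) = sqrt(π/(17n)).
The 25 · x^4 term contributes only at subleading order (an O(1/n) relative correction).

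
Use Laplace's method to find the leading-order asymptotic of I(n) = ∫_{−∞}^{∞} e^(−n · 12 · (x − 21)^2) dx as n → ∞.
I(n) = sqrt(π/(12n))

Here φ(x) = 12 · (x − 21)^2 has its unique minimum at x* = 21 with φ(x*) = 0 and φ''(x*) = 24. Laplace's method gives
  I(n) ~ e^(−n φ(x*)) · sqrt(2π / (n · φ''(x*))) = sqrt(2π / (24n)) = sqrt(π/(12n)).
This is exact: substituting u = (x − 21)·sqrt(12n) gives I(n) = (1/sqrt(12n)) ∫_{−∞}^{∞} e^(−u^2) du = sqrt(π/(12n)).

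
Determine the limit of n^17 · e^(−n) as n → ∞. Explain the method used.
lim = 0

Exponentials with base > 1 dominate every fixed polynomial: for any fixed c, n^c / e^n → 0 as n → ∞ (e.g. by the ratio test, or since e^n grows faster than any power of n). Hence n^17 · e^(−n) = n^17 / e^n → 0.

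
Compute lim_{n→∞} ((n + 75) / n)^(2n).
lim = e^150

Rewrite as (1 + 75/n)^(2n). By the standard limit (1 + x/n)^n → e^x, we have (1 + 75/n)^n → e^75, and raising to the 2nd power gives e^150.
More precisely, ln[(1 + 75/n)^(2n)] = 2n · ln(1 + 75/n) = 2n · (75/n + O(1/n^2)) = 150 + O(1/n) → 150.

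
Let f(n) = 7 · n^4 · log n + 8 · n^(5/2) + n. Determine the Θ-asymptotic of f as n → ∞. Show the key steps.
f(n) ∈ Θ(n^4 · log n)

Compare the terms by growth order. For large n, n^a · (log n)^b dominates n^a' · (log n)^b' iff a > a', or (a = a' and b > b'). Ranking the 3 terms shows the dominant one is 7 · n^4 · log n. Hence f(n) ∈ Θ(n^4 · log n).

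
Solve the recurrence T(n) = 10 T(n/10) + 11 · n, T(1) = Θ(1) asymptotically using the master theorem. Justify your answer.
T(n) = Θ(n log n)

log_10 10 = 1, and f(n) = 11 · n = Θ(n^(log_10 10)). This is Case 2 of the master theorem: T(n) = Θ(f(n) · log n) = Θ(n log n).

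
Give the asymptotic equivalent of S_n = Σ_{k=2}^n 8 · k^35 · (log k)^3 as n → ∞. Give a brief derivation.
S_n ~ 2 · n^36 · (log n)^3 / 9

By integral comparison, S_n = ∫_1^n 8 · x^35 · (log x)^3 dx + O(n^35 · (log n)^3). For the integral, the leading term of ∫_1^n x^35 (log x)^3 dx is n^36/36 · (log n)^3 (by repeated integration by parts; each step lowers the log-exponent and produces a relatively O(1/log n) correction). Hence S_n ~ 2 · n^36 · (log n)^3 / 9.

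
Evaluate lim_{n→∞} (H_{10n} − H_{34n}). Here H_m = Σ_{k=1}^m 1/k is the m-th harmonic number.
lim = ln(10/34) = ln(5/17)

Euler-Maclaurin gives H_m = ln m + γ + 1/(2m) + O(1/m^2). The γ and O(1/m) terms cancel in the difference:
  H_{10n} − H_{34n} = ln(10n) − ln(34n) + O(1/n) = ln(10/34) + O(1/n).
Hence the limit is ln(10/34) = ln(5/17).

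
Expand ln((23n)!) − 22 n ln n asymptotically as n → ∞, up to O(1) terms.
ln((23n)!) − 22 n ln n = n ln n + 23(ln 23 − 1) n + (1/2) ln(2π·23n) + O(1/n)

Stirling: ln((23n)!) = 23n ln(23n) − 23n + (1/2) ln(2π·23n) + O(1/n).
Expand 23n ln(23n) = 23n (ln n + ln 23) = 23n ln n + 23n ln 23.
Subtract 22n ln n: leading term is (23 − 22) n ln n = n ln n. The next term is 23n ln 23 − 23n = 23(ln 23 − 1) n. Then the (1/2) ln(2π·23n) correction.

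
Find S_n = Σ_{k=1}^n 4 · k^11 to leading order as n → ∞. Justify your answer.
S_n ~ n^12 / 3

By integral comparison (Euler-Maclaurin), Σ_{k=1}^n 4 · k^11 = 4 · ∫_0^n x^11 dx + O(n^11) = 4 · n^12/12 = n^12 / 3 + O(n^11). (Equivalently, Faulhaber's formula gives the same leading term.)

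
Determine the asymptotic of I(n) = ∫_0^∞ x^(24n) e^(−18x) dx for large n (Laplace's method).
I(n) ~ (sqrt(2π·24n) / 18) · (24n/(18e))^(24n)

Write the integrand as exp(24n ln x − 18x) and set f(x) = 24n ln x − 18x. Then f'(x) = 24n/x − 18 = 0 at x* = 24n/18, and f''(x*) = −24n/x*^2 = −18^2/(24n). Laplace's method (interior maximum) gives
  I(n) ~ e^(f(x*)) · sqrt(2π / |f''(x*)|)
        = exp(24n ln(24n/18) − 24n) · sqrt(2π · 24n / 18^2)
        = (24n/18)^(24n) e^(−24n) · sqrt(2π·24n) / 18
        = (sqrt(2π·24n) / 18) · (24n/(18e))^(24n).
This matches Γ(24n+1)/18^(24n+1) with Stirling applied to Γ.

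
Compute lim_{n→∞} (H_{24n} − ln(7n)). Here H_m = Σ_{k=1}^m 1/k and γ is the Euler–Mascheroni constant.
lim = ln(24/7) + γ

By Euler-Maclaurin, H_m = ln m + γ + O(1/m). So
  H_{24n} − ln(7n) = ln(24n) + γ − ln(7n) + O(1/n)
                       = ln(24/7) + γ + O(1/n).
Hence the limit is ln(24/7) + γ.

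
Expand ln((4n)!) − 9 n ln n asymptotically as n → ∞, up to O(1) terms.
ln((4n)!) − 9 n ln n = −5 n ln n + 4(ln 4 − 1) n + (1/2) ln(2π·4n) + O(1/n)

Stirling: ln((4n)!) = 4n ln(4n) − 4n + (1/2) ln(2π·4n) + O(1/n).
Expand 4n ln(4n) = 4n (ln n + ln 4) = 4n ln n + 4n ln 4.
Subtract 9n ln n: leading term is (4 − 9) n ln n = −5 n ln n. The next term is 4n ln 4 − 4n = 4(ln 4 − 1) n. Then the (1/2) ln(2π·4n) correction.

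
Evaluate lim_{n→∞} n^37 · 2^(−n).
lim = 0

Exponentials with base > 1 dominate every fixed polynomial: for any fixed c, n^c / 2^n → 0 as n → ∞ (e.g. by the ratio test, or by writing 2^n = e^(n ln 2) and noting e^(n ln 2) / n^c → ∞). Hence n^37 · 2^(−n) = n^37 / 2^n → 0.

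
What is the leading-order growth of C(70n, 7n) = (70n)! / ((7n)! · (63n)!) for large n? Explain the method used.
C(70n, 7n) ~ (10000000000/387420489)^(7n) · sqrt(5/(9π·7n))

Write N = 7n. Apply Stirling to each factorial:
  (10N)! ~ sqrt(2π·10N) · (10N/e)^(10N),
  N! ~ sqrt(2π N) · (N/e)^N,
  (9N)! ~ sqrt(2π·9N) · (9N/e)^(9N).
The exponential factors combine to (10N)^(10N) / (N^N · (9N)^(9N)) = 10^(10N)/9^(9N) = (10^10/9^9)^N = (10000000000/387420489)^N.
The square-root prefactors combine to sqrt(2π·10N) / (sqrt(2π N)·sqrt(2π·9N)) = sqrt(10 / (2π·9·N)) = sqrt(5/(9π·7n)).
Substituting N = 7n: C(70n, 7n) ~ (10000000000/387420489)^(7n) · sqrt(5/(9π·7n)).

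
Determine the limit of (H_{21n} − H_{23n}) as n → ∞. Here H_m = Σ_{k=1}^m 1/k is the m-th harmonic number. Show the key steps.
lim = ln(21/23)

Euler-Maclaurin gives H_m = ln m + γ + 1/(2m) + O(1/m^2). The γ and O(1/m) terms cancel in the difference:
  H_{21n} − H_{23n} = ln(21n) − ln(23n) + O(1/n) = ln(21/23) + O(1/n).
Hence the limit is ln(21/23).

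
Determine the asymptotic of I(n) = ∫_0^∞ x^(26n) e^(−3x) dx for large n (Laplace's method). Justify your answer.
I(n) ~ (sqrt(2π·26n) / 3) · (26n/(3e))^(26n)

Write the integrand as exp(26n ln x − 3x) and set f(x) = 26n ln x − 3x. Then f'(x) = 26n/x − 3 = 0 at x* = 26n/3, and f''(x*) = −26n/x*^2 = −3^2/(26n). Laplace's method (interior maximum) gives
  I(n) ~ e^(f(x*)) · sqrt(2π / |f''(x*)|)
        = exp(26n ln(26n/3) − 26n) · sqrt(2π · 26n / 3^2)
        = (26n/3)^(26n) e^(−26n) · sqrt(2π·26n) / 3
        = (sqrt(2π·26n) / 3) · (26n/(3e))^(26n).
This matches Γ(26n+1)/3^(26n+1) with Stirling applied to Γ.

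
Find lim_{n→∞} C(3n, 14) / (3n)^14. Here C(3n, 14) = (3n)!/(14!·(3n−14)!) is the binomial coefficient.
lim = 1/14! = 1/87178291200

With N = 3n → ∞: C(N, 14) / N^14 = [N(N−1)…(N−13)] / (14! · N^14) = (1/14!) · 1 · (1 − 1/(3n)) · … · (1 − 13/(3n)). Each factor → 1 as N → ∞, so the limit is 1/14! = 1/87178291200.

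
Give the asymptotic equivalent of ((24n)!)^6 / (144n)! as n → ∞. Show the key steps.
((24n)!)^6/(144n)! ~ ((2π·24n)^(5/2) / sqrt(6)) · 6^(−6·24n)  →  0

Write N = 24n. Stirling: N! ~ sqrt(2π N)(N/e)^N and (6N)! ~ sqrt(2π·6N)·(6N/e)^(6N).
  (N!)^6/(6N)! ~ (2π N)^(6/2) (N/e)^(6N) / [sqrt(2π·6N) (6N/e)^(6N)]
     = (2π N)^(6/2) / sqrt(2π·6N) · (N/(6N))^(6N)
     = (2π N)^((6−1)/2) / sqrt(6) · 6^(−6N).
Since 6^6 > 1, the factor 6^(−6N) decays exponentially, so the ratio → 0. Substituting N = 24n gives the stated form.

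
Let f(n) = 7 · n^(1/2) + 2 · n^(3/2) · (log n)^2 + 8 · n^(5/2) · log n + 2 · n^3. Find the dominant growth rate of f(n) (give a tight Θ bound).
f(n) ∈ Θ(n^3)

Compare the terms by growth order. For large n, n^a · (log n)^b dominates n^a' · (log n)^b' iff a > a', or (a = a' and b > b'). Ranking the 4 terms shows the dominant one is 2 · n^3. Hence f(n) ∈ Θ(n^3).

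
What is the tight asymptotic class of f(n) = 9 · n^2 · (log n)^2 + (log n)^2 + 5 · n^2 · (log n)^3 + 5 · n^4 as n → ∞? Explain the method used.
f(n) ∈ Θ(n^4)

Compare the terms by growth order. For large n, n^a · (log n)^b dominates n^a' · (log n)^b' iff a > a', or (a = a' and b > b'). Ranking the 4 terms shows the dominant one is 5 · n^4. Hence f(n) ∈ Θ(n^4).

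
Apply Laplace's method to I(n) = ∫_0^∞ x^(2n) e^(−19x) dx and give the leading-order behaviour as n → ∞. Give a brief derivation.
I(n) ~ (sqrt(2π·2n) / 19) · (2n/(19e))^(2n)

Write the integrand as exp(2n ln x − 19x) and set f(x) = 2n ln x − 19x. Then f'(x) = 2n/x − 19 = 0 at x* = 2n/19, and f''(x*) = −2n/x*^2 = −19^2/(2n). Laplace's method (interior maximum) gives
  I(n) ~ e^(f(x*)) · sqrt(2π / |f''(x*)|)
        = exp(2n ln(2n/19) − 2n) · sqrt(2π · 2n / 19^2)
        = (2n/19)^(2n) e^(−2n) · sqrt(2π·2n) / 19
        = (sqrt(2π·2n) / 19) · (2n/(19e))^(2n).
This matches Γ(2n+1)/19^(2n+1) with Stirling applied to Γ.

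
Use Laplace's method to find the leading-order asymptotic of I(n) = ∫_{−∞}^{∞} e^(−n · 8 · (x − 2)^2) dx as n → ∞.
I(n) = sqrt(π/(8n))

Here φ(x) = 8 · (x − 2)^2 has its unique minimum at x* = 2 with φ(x*) = 0 and φ''(x*) = 16. Laplace's method gives
  I(n) ~ e^(−n φ(x*)) · sqrt(2π / (n · φ''(x*))) = sqrt(2π / (16n)) = sqrt(π/(8n)).
This is exact: substituting u = (x − 2)·sqrt(8n) gives I(n) = (1/sqrt(8n)) ∫_{−∞}^{∞} e^(−u^2) du = sqrt(π/(8n)).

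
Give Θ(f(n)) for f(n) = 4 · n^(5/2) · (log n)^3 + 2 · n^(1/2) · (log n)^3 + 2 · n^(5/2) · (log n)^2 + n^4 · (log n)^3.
f(n) ∈ Θ(n^4 · (log n)^3)

Compare the terms by growth order. For large n, n^a · (log n)^b dominates n^a' · (log n)^b' iff a > a', or (a = a' and b > b'). Ranking the 4 terms shows the dominant one is n^4 · (log n)^3. Hence f(n) ∈ Θ(n^4 · (log n)^3).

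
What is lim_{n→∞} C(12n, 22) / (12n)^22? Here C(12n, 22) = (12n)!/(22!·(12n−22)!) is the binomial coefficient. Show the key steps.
lim = 1/22! = 1/1124000727777607680000

With N = 12n → ∞: C(N, 22) / N^22 = [N(N−1)…(N−21)] / (22! · N^22) = (1/22!) · 1 · (1 − 1/(12n)) · … · (1 − 21/(12n)). Each factor → 1 as N → ∞, so the limit is 1/22! = 1/1124000727777607680000.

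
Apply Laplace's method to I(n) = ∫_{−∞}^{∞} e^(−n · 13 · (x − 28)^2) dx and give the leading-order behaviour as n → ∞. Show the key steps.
I(n) = sqrt(π/(13n))

Here φ(x) = 13 · (x − 28)^2 has its unique minimum at x* = 28 with φ(x*) = 0 and φ''(x*) = 26. Laplace's method gives
  I(n) ~ e^(−n φ(x*)) · sqrt(2π / (n · φ''(x*))) = sqrt(2π / (26n)) = sqrt(π/(13n)).
This is exact: substituting u = (x − 28)·sqrt(13n) gives I(n) = (1/sqrt(13n)) ∫_{−∞}^{∞} e^(−u^2) du = sqrt(π/(13n)).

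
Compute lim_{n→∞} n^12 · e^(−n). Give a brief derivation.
lim = 0

Exponentials with base > 1 dominate every fixed polynomial: for any fixed c, n^c / e^n → 0 as n → ∞ (e.g. by the ratio test, or since e^n grows faster than any power of n). Hence n^12 · e^(−n) = n^12 / e^n → 0.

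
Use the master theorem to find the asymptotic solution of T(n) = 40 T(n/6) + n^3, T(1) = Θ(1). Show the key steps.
T(n) = Θ(n^3)

log_6 40 ≈ 2.059. f(n) = n^3 dominates n^(log_6 40) since 3 > 2.059, and the regularity condition a·f(n/b) = 40·(n/6)^3 = (40/216)·n^3 ≤ c·f(n) holds with c = 40/216 ≈ 0.185 < 1. So this is Case 3: T(n) = Θ(f(n)) = Θ(n^3).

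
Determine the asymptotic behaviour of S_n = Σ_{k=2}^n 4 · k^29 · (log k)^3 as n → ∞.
S_n ~ 2 · n^30 · (log n)^3 / 15

By integral comparison, S_n = ∫_1^n 4 · x^29 · (log x)^3 dx + O(n^29 · (log n)^3). For the integral, the leading term of ∫_1^n x^29 (log x)^3 dx is n^30/30 · (log n)^3 (by repeated integration by parts; each step lowers the log-exponent and produces a relatively O(1/log n) correction). Hence S_n ~ 2 · n^30 · (log n)^3 / 15.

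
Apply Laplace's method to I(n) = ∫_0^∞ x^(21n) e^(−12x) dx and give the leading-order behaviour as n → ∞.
I(n) ~ (sqrt(2π·21n) / 12) · (21n/(12e))^(21n)

Write the integrand as exp(21n ln x − 12x) and set f(x) = 21n ln x − 12x. Then f'(x) = 21n/x − 12 = 0 at x* = 21n/12, and f''(x*) = −21n/x*^2 = −12^2/(21n). Laplace's method (interior maximum) gives
  I(n) ~ e^(f(x*)) · sqrt(2π / |f''(x*)|)
        = exp(21n ln(21n/12) − 21n) · sqrt(2π · 21n / 12^2)
        = (21n/12)^(21n) e^(−21n) · sqrt(2π·21n) / 12
        = (sqrt(2π·21n) / 12) · (21n/(12e))^(21n).
This matches Γ(21n+1)/12^(21n+1) with Stirling applied to Γ.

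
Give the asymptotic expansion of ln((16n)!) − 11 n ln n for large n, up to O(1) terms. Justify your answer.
ln((16n)!) − 11 n ln n = 5 n ln n + 16(ln 16 − 1) n + (1/2) ln(2π·16n) + O(1/n)

Stirling: ln((16n)!) = 16n ln(16n) − 16n + (1/2) ln(2π·16n) + O(1/n).
Expand 16n ln(16n) = 16n (ln n + ln 16) = 16n ln n + 16n ln 16.
Subtract 11n ln n: leading term is (16 − 11) n ln n = 5 n ln n. The next term is 16n ln 16 − 16n = 16(ln 16 − 1) n. Then the (1/2) ln(2π·16n) correction.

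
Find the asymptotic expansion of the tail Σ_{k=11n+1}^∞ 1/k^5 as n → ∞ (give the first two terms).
Σ_{k>11n} 1/k^5 = 1/(4 · (11n)^4) − 1/(2 · (11n)^5) + O(1/(11n)^6)

Compare to the integral: ∫_{11n}^∞ x^(−5) dx = [−x^(−4)/4]_{11n}^∞ = 1/((5−1)·(11n)^4). The Euler-Maclaurin correction adds −f(11n)/2 = −1/(2·(11n)^5). Euler-Maclaurin then gives
  Σ_{k>11n} 1/k^5 = ∫_{11n}^∞ dx/x^5 − 1/(2·(11n)^5) + O(1/(11n)^6).
(Equivalently this is ζ(5) − Σ_{k≤11n} 1/k^5.)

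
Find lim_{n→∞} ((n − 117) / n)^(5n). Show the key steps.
lim = e^(−585)

Rewrite as (1 − 117/n)^(5n). By the standard limit (1 + x/n)^n → e^x, we have (1 − 117/n)^n → e^(−117), and raising to the 5th power gives e^(−585).
More precisely, ln[(1 − 117/n)^(5n)] = 5n · ln(1 − 117/n) = 5n · (-117/n + O(1/n^2)) = -585 + O(1/n) → -585.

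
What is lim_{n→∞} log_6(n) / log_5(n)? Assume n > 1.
lim = ln(5) / ln(6) = log_6(5)

Change of base: log_6(n) = ln n / ln 6 and log_5(n) = ln n / ln 5. The ratio is (ln n / ln 6) · (ln 5 / ln n) = ln 5 / ln 6, a constant independent of n. So the limit is ln 5 / ln 6 = log_6(5).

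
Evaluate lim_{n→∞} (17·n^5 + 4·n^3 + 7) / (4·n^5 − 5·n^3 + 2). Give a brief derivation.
lim = 17/4

For large n the leading n^5 terms dominate both numerator and denominator. Dividing top and bottom by n^5, every other term tends to 0, leaving 17/4.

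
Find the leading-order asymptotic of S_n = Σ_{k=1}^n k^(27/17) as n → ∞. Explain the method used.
S_n ~ (17/44) · n^(44/17)

Integral comparison: Σ_{k=1}^n k^(27/17) = ∫_0^n x^(27/17) dx + O(n^(27/17)). The integral is n^(1 + 27/17) / (1 + 27/17) = n^((27+17)/17) / ((27+17)/17) = (17/44) · n^(44/17).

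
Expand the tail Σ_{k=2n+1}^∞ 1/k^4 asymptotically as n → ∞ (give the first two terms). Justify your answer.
Σ_{k>2n} 1/k^4 = 1/(3 · (2n)^3) − 1/(2 · (2n)^4) + O(1/(2n)^5)

Compare to the integral: ∫_{2n}^∞ x^(−4) dx = [−x^(−3)/3]_{2n}^∞ = 1/((4−1)·(2n)^3). The Euler-Maclaurin correction adds −f(2n)/2 = −1/(2·(2n)^4). Euler-Maclaurin then gives
  Σ_{k>2n} 1/k^4 = ∫_{2n}^∞ dx/x^4 − 1/(2·(2n)^4) + O(1/(2n)^5).
(Equivalently this is ζ(4) − Σ_{k≤2n} 1/k^4.)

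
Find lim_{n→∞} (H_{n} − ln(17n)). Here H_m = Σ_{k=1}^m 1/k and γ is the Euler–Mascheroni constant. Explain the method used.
lim = −ln 17 + γ

By Euler-Maclaurin, H_m = ln m + γ + O(1/m). So
  H_{n} − ln(17n) = ln(n) + γ − ln(17n) + O(1/n)
                       = ln(1/17) + γ + O(1/n).
Hence the limit is ln(1/17) + γ.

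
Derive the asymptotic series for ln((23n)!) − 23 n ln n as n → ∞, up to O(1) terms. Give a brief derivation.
ln((23n)!) − 23 n ln n = 23(ln 23 − 1) n + (1/2) ln(2π·23n) + O(1/n)

Stirling: ln((23n)!) = 23n ln(23n) − 23n + (1/2) ln(2π·23n) + O(1/n).
Since 23n ln(23n) = 23n ln n + 23n ln 23, subtracting 23n ln n cancels the n ln n term exactly. What remains is 23(ln 23 − 1) n + (1/2) ln(2π·23n) + O(1/n).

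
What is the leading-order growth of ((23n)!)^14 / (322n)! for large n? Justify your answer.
((23n)!)^14/(322n)! ~ ((2π·23n)^(13/2) / sqrt(14)) · 14^(−14·23n)  →  0

Write N = 23n. Stirling: N! ~ sqrt(2π N)(N/e)^N and (14N)! ~ sqrt(2π·14N)·(14N/e)^(14N).
  (N!)^14/(14N)! ~ (2π N)^(14/2) (N/e)^(14N) / [sqrt(2π·14N) (14N/e)^(14N)]
     = (2π N)^(14/2) / sqrt(2π·14N) · (N/(14N))^(14N)
     = (2π N)^((14−1)/2) / sqrt(14) · 14^(−14N).
Since 14^14 > 1, the factor 14^(−14N) decays exponentially, so the ratio → 0. Substituting N = 23n gives the stated form.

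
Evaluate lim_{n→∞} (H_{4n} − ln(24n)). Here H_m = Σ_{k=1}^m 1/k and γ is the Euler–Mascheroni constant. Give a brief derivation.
lim = −ln 6 + γ

By Euler-Maclaurin, H_m = ln m + γ + O(1/m). So
  H_{4n} − ln(24n) = ln(4n) + γ − ln(24n) + O(1/n)
                       = ln(4/24) + γ + O(1/n).
Hence the limit is ln(4/24) + γ (= −ln 6).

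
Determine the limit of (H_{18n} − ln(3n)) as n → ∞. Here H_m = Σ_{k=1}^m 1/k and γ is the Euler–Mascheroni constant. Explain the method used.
lim = ln 6 + γ

By Euler-Maclaurin, H_m = ln m + γ + O(1/m). So
  H_{18n} − ln(3n) = ln(18n) + γ − ln(3n) + O(1/n)
                       = ln(18/3) + γ + O(1/n).
Hence the limit is ln(18/3) + γ (= ln 6).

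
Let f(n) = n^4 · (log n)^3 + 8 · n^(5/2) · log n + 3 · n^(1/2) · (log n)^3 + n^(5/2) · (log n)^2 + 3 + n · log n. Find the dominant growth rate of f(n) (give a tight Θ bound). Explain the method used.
f(n) ∈ Θ(n^4 · (log n)^3)

Compare the terms by growth order. For large n, n^a · (log n)^b dominates n^a' · (log n)^b' iff a > a', or (a = a' and b > b'). Ranking the 6 terms shows the dominant one is n^4 · (log n)^3. Hence f(n) ∈ Θ(n^4 · (log n)^3).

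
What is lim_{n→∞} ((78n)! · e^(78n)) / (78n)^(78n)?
lim = ∞

Stirling: (78n)! ~ sqrt(2π·78n) · (78n/e)^(78n). Hence
  (78n)! · e^(78n) / (78n)^(78n) ~ sqrt(2π·78n) = sqrt(2π·78) · sqrt(n) → ∞.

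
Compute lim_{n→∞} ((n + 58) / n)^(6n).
lim = e^348

Rewrite as (1 + 58/n)^(6n). By the standard limit (1 + x/n)^n → e^x, we have (1 + 58/n)^n → e^58, and raising to the 6th power gives e^348.
More precisely, ln[(1 + 58/n)^(6n)] = 6n · ln(1 + 58/n) = 6n · (58/n + O(1/n^2)) = 348 + O(1/n) → 348.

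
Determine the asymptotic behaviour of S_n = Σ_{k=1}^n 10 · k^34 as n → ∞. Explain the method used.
S_n ~ 2 · n^35 / 7

By integral comparison (Euler-Maclaurin), Σ_{k=1}^n 10 · k^34 = 10 · ∫_0^n x^34 dx + O(n^34) = 10 · n^35/35 = 2 · n^35 / 7 + O(n^34). (Equivalently, Faulhaber's formula gives the same leading term.)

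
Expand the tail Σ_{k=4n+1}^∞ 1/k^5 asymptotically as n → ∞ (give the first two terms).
Σ_{k>4n} 1/k^5 = 1/(4 · (4n)^4) − 1/(2 · (4n)^5) + O(1/(4n)^6)

Compare to the integral: ∫_{4n}^∞ x^(−5) dx = [−x^(−4)/4]_{4n}^∞ = 1/((5−1)·(4n)^4). The Euler-Maclaurin correction adds −f(4n)/2 = −1/(2·(4n)^5). Euler-Maclaurin then gives
  Σ_{k>4n} 1/k^5 = ∫_{4n}^∞ dx/x^5 − 1/(2·(4n)^5) + O(1/(4n)^6).
(Equivalently this is ζ(5) − Σ_{k≤4n} 1/k^5.)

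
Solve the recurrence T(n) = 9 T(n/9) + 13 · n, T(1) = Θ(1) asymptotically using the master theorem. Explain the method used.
T(n) = Θ(n log n)

log_9 9 = 1, and f(n) = 13 · n = Θ(n^(log_9 9)). This is Case 2 of the master theorem: T(n) = Θ(f(n) · log n) = Θ(n log n).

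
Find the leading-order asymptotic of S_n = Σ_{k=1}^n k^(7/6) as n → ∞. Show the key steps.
S_n ~ (6/13) · n^(13/6)

Integral comparison: Σ_{k=1}^n k^(7/6) = ∫_0^n x^(7/6) dx + O(n^(7/6)). The integral is n^(1 + 7/6) / (1 + 7/6) = n^((7+6)/6) / ((7+6)/6) = (6/13) · n^(13/6).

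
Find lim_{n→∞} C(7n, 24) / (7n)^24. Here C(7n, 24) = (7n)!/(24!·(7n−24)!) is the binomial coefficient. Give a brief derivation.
lim = 1/24! = 1/620448401733239439360000

With N = 7n → ∞: C(N, 24) / N^24 = [N(N−1)…(N−23)] / (24! · N^24) = (1/24!) · 1 · (1 − 1/(7n)) · … · (1 − 23/(7n)). Each factor → 1 as N → ∞, so the limit is 1/24! = 1/620448401733239439360000.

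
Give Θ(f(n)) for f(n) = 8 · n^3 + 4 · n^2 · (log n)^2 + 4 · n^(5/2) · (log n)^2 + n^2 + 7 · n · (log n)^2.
f(n) ∈ Θ(n^3)

Compare the terms by growth order. For large n, n^a · (log n)^b dominates n^a' · (log n)^b' iff a > a', or (a = a' and b > b'). Ranking the 5 terms shows the dominant one is 8 · n^3. Hence f(n) ∈ Θ(n^3).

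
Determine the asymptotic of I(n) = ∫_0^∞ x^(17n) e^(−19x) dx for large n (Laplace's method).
I(n) ~ (sqrt(2π·17n) / 19) · (17n/(19e))^(17n)

Write the integrand as exp(17n ln x − 19x) and set f(x) = 17n ln x − 19x. Then f'(x) = 17n/x − 19 = 0 at x* = 17n/19, and f''(x*) = −17n/x*^2 = −19^2/(17n). Laplace's method (interior maximum) gives
  I(n) ~ e^(f(x*)) · sqrt(2π / |f''(x*)|)
        = exp(17n ln(17n/19) − 17n) · sqrt(2π · 17n / 19^2)
        = (17n/19)^(17n) e^(−17n) · sqrt(2π·17n) / 19
        = (sqrt(2π·17n) / 19) · (17n/(19e))^(17n).
This matches Γ(17n+1)/19^(17n+1) with Stirling applied to Γ.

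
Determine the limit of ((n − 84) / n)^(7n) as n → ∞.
lim = e^(−588)

Rewrite as (1 − 84/n)^(7n). By the standard limit (1 + x/n)^n → e^x, we have (1 − 84/n)^n → e^(−84), and raising to the 7th power gives e^(−588).
More precisely, ln[(1 − 84/n)^(7n)] = 7n · ln(1 − 84/n) = 7n · (-84/n + O(1/n^2)) = -588 + O(1/n) → -588.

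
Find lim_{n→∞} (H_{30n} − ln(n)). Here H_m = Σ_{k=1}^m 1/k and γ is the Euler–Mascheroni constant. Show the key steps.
lim = ln 30 + γ

By Euler-Maclaurin, H_m = ln m + γ + O(1/m). So
  H_{30n} − ln(n) = ln(30n) + γ − ln(n) + O(1/n)
                       = ln(30/1) + γ + O(1/n).
Hence the limit is ln(30/1) + γ.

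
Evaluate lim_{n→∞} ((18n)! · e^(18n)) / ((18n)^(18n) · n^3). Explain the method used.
lim = 0

Stirling: (18n)! ~ sqrt(2π·18n) · (18n/e)^(18n). Hence
  (18n)! · e^(18n) / (18n)^(18n) ~ sqrt(2π·18n).
Dividing by n^3: sqrt(2π·18n) / n^3 = sqrt(2π·18) · n^((1−6)/2), so the expression behaves like sqrt(2π·18) · n^((1−6)/2) → 0.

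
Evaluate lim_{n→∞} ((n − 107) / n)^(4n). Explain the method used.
lim = e^(−428)

Rewrite as (1 − 107/n)^(4n). By the standard limit (1 + x/n)^n → e^x, we have (1 − 107/n)^n → e^(−107), and raising to the 4th power gives e^(−428).
More precisely, ln[(1 − 107/n)^(4n)] = 4n · ln(1 − 107/n) = 4n · (-107/n + O(1/n^2)) = -428 + O(1/n) → -428.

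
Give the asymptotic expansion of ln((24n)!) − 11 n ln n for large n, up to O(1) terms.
ln((24n)!) − 11 n ln n = 13 n ln n + 24(ln 24 − 1) n + (1/2) ln(2π·24n) + O(1/n)

Stirling: ln((24n)!) = 24n ln(24n) − 24n + (1/2) ln(2π·24n) + O(1/n).
Expand 24n ln(24n) = 24n (ln n + ln 24) = 24n ln n + 24n ln 24.
Subtract 11n ln n: leading term is (24 − 11) n ln n = 13 n ln n. The next term is 24n ln 24 − 24n = 24(ln 24 − 1) n. Then the (1/2) ln(2π·24n) correction.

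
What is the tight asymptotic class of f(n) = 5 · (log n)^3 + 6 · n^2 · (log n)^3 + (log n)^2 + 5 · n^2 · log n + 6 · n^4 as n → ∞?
f(n) ∈ Θ(n^4)

Compare the terms by growth order. For large n, n^a · (log n)^b dominates n^a' · (log n)^b' iff a > a', or (a = a' and b > b'). Ranking the 5 terms shows the dominant one is 6 · n^4. Hence f(n) ∈ Θ(n^4).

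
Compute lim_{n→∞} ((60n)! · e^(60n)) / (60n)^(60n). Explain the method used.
lim = ∞

Stirling: (60n)! ~ sqrt(2π·60n) · (60n/e)^(60n). Hence
  (60n)! · e^(60n) / (60n)^(60n) ~ sqrt(2π·60n) = sqrt(2π·60) · sqrt(n) → ∞.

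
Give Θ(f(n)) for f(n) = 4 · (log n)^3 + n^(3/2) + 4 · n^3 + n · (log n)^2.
f(n) ∈ Θ(n^3)

Compare the terms by growth order. For large n, n^a · (log n)^b dominates n^a' · (log n)^b' iff a > a', or (a = a' and b > b'). Ranking the 4 terms shows the dominant one is 4 · n^3. Hence f(n) ∈ Θ(n^3).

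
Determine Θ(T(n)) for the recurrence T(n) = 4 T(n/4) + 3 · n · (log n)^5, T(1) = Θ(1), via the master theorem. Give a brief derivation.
T(n) = Θ(n · (log n)^6)

Here log_4 4 = 1 and f(n) = 3 · n · (log n)^5 = Θ(n^(log_4 4) · (log n)^5). This is the extended Case 2 of the master theorem (f matches the critical exponent up to log factors), giving T(n) = Θ(n^(log_4 4) · (log n)^(5+1)) = Θ(n · (log n)^6).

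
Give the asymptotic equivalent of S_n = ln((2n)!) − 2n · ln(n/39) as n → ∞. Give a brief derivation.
S_n ~ 2n · (ln 78 − 1) + O(ln n)

Stirling: ln((2n)!) = 2n ln(2n) − 2n + O(ln n).
  S_n = 2n ln(2n) − 2n − 2n ln(n/39) + O(ln n)
      = 2n ln(2n) − 2n ln n + 2n ln 39 − 2n + O(ln n)
      = 2n ln 2 + 2n ln 39 − 2n + O(ln n)
      = 2n (ln 78 − 1) + O(ln n).
Numerically ln(78) − 1 ≈ 3.3567.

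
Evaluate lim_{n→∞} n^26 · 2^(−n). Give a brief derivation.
lim = 0

Exponentials with base > 1 dominate every fixed polynomial: for any fixed c, n^c / 2^n → 0 as n → ∞ (e.g. by the ratio test, or by writing 2^n = e^(n ln 2) and noting e^(n ln 2) / n^c → ∞). Hence n^26 · 2^(−n) = n^26 / 2^n → 0.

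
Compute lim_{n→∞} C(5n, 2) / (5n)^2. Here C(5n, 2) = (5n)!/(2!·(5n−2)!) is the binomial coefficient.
lim = 1/2! = 1/2

With N = 5n → ∞: C(N, 2) / N^2 = [N(N−1)…(N−1)] / (2! · N^2) = (1/2!) · 1 · (1 − 1/(5n)). Each factor → 1 as N → ∞, so the limit is 1/2! = 1/2.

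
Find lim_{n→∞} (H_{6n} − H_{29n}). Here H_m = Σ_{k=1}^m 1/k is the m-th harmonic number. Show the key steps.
lim = ln(6/29)

Euler-Maclaurin gives H_m = ln m + γ + 1/(2m) + O(1/m^2). The γ and O(1/m) terms cancel in the difference:
  H_{6n} − H_{29n} = ln(6n) − ln(29n) + O(1/n) = ln(6/29) + O(1/n).
Hence the limit is ln(6/29).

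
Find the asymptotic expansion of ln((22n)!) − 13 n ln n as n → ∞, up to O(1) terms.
ln((22n)!) − 13 n ln n = 9 n ln n + 22(ln 22 − 1) n + (1/2) ln(2π·22n) + O(1/n)

Stirling: ln((22n)!) = 22n ln(22n) − 22n + (1/2) ln(2π·22n) + O(1/n).
Expand 22n ln(22n) = 22n (ln n + ln 22) = 22n ln n + 22n ln 22.
Subtract 13n ln n: leading term is (22 − 13) n ln n = 9 n ln n. The next term is 22n ln 22 − 22n = 22(ln 22 − 1) n. Then the (1/2) ln(2π·22n) correction.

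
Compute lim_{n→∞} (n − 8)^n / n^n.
lim = e^(−8)

Rewrite as (1 − 8/n)^(n). By the standard limit (1 + x/n)^n → e^x, we have (1 − 8/n)^n → e^(−8), and raising to the 1st power gives e^(−8).
More precisely, ln[(1 − 8/n)^(n)] = n · ln(1 − 8/n) = n · (-8/n + O(1/n^2)) = -8 + O(1/n) → -8.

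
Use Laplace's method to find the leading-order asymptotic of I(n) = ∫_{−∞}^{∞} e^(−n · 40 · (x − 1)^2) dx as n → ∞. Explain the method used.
I(n) = sqrt(π/(40n))

Here φ(x) = 40 · (x − 1)^2 has its unique minimum at x* = 1 with φ(x*) = 0 and φ''(x*) = 80. Laplace's method gives
  I(n) ~ e^(−n φ(x*)) · sqrt(2π / (n · φ''(x*))) = sqrt(2π / (80n)) = sqrt(π/(40n)).
This is exact: substituting u = (x − 1)·sqrt(40n) gives I(n) = (1/sqrt(40n)) ∫_{−∞}^{∞} e^(−u^2) du = sqrt(π/(40n)).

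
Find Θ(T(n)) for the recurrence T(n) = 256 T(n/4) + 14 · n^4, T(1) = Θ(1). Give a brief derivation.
T(n) = Θ(n^4 log n)

log_4 256 = 4, and f(n) = 14 · n^4 = Θ(n^(log_4 256)). This is Case 2 of the master theorem: T(n) = Θ(f(n) · log n) = Θ(n^4 log n).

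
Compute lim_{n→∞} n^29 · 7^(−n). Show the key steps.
lim = 0

Exponentials with base > 1 dominate every fixed polynomial: for any fixed c, n^c / 7^n → 0 as n → ∞ (e.g. by the ratio test, or by writing 7^n = e^(n ln 7) and noting e^(n ln 7) / n^c → ∞). Hence n^29 · 7^(−n) = n^29 / 7^n → 0.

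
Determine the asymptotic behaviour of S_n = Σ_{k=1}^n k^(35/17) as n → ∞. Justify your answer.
S_n ~ (17/52) · n^(52/17)

Integral comparison: Σ_{k=1}^n k^(35/17) = ∫_0^n x^(35/17) dx + O(n^(35/17)). The integral is n^(1 + 35/17) / (1 + 35/17) = n^((35+17)/17) / ((35+17)/17) = (17/52) · n^(52/17).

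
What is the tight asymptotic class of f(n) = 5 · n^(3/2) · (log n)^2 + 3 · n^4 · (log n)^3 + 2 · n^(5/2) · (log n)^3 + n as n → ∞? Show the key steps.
f(n) ∈ Θ(n^4 · (log n)^3)

Compare the terms by growth order. For large n, n^a · (log n)^b dominates n^a' · (log n)^b' iff a > a', or (a = a' and b > b'). Ranking the 4 terms shows the dominant one is 3 · n^4 · (log n)^3. Hence f(n) ∈ Θ(n^4 · (log n)^3).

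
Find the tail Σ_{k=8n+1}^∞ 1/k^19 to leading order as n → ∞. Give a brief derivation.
Σ_{k>8n} 1/k^19 ~ 1/(18 · (8n)^18)

Compare to the integral: ∫_{8n}^∞ x^(−19) dx = [−x^(−18)/18]_{8n}^∞ = 1/((19−1)·(8n)^18). Euler-Maclaurin then gives
  Σ_{k>8n} 1/k^19 = ∫_{8n}^∞ dx/x^19 − 1/(2·(8n)^19) + O(1/(8n)^20).
(Equivalently this is ζ(19) − Σ_{k≤8n} 1/k^19.)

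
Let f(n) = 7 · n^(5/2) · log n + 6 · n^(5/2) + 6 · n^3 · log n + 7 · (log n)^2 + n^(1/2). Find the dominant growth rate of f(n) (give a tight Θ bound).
f(n) ∈ Θ(n^3 · log n)

Compare the terms by growth order. For large n, n^a · (log n)^b dominates n^a' · (log n)^b' iff a > a', or (a = a' and b > b'). Ranking the 5 terms shows the dominant one is 6 · n^3 · log n. Hence f(n) ∈ Θ(n^3 · log n).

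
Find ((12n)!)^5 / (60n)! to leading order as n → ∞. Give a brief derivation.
((12n)!)^5/(60n)! ~ ((2π·12n)^(4/2) / sqrt(5)) · 5^(−5·12n)  →  0

Write N = 12n. Stirling: N! ~ sqrt(2π N)(N/e)^N and (5N)! ~ sqrt(2π·5N)·(5N/e)^(5N).
  (N!)^5/(5N)! ~ (2π N)^(5/2) (N/e)^(5N) / [sqrt(2π·5N) (5N/e)^(5N)]
     = (2π N)^(5/2) / sqrt(2π·5N) · (N/(5N))^(5N)
     = (2π N)^((5−1)/2) / sqrt(5) · 5^(−5N).
Since 5^5 > 1, the factor 5^(−5N) decays exponentially, so the ratio → 0. Substituting N = 12n gives the stated form.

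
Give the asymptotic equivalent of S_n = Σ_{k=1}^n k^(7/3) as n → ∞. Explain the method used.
S_n ~ (3/10) · n^(10/3)

Integral comparison: Σ_{k=1}^n k^(7/3) = ∫_0^n x^(7/3) dx + O(n^(7/3)). The integral is n^(1 + 7/3) / (1 + 7/3) = n^((7+3)/3) / ((7+3)/3) = (3/10) · n^(10/3).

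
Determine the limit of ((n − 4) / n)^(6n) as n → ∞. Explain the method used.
lim = e^(−24)

Rewrite as (1 − 4/n)^(6n). By the standard limit (1 + x/n)^n → e^x, we have (1 − 4/n)^n → e^(−4), and raising to the 6th power gives e^(−24).
More precisely, ln[(1 − 4/n)^(6n)] = 6n · ln(1 − 4/n) = 6n · (-4/n + O(1/n^2)) = -24 + O(1/n) → -24.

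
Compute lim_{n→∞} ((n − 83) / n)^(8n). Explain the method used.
lim = e^(−664)

Rewrite as (1 − 83/n)^(8n). By the standard limit (1 + x/n)^n → e^x, we have (1 − 83/n)^n → e^(−83), and raising to the 8th power gives e^(−664).
More precisely, ln[(1 − 83/n)^(8n)] = 8n · ln(1 − 83/n) = 8n · (-83/n + O(1/n^2)) = -664 + O(1/n) → -664.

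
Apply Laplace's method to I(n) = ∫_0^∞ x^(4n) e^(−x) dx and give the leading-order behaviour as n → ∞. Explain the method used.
I(n) ~ sqrt(2π·4n) · (4n/e)^(4n)

Write the integrand as exp(4n ln x − x) and set f(x) = 4n ln x − x. Then f'(x) = 4n/x − 1 = 0 at x* = 4n, and f''(x*) = −4n/x*^2 = −1/(4n). Laplace's method (interior maximum) gives
  I(n) ~ e^(f(x*)) · sqrt(2π / |f''(x*)|)
        = exp(4n ln(4n) − 4n) · sqrt(2π · 4n)
        = (4n)^(4n) e^(−4n) · sqrt(2π·4n)
        = sqrt(2π·4n) · (4n/e)^(4n).
This matches Γ(4n+1) with Stirling applied to Γ.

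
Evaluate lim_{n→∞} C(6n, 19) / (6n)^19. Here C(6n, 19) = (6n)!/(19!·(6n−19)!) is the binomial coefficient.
lim = 1/19! = 1/121645100408832000

With N = 6n → ∞: C(N, 19) / N^19 = [N(N−1)…(N−18)] / (19! · N^19) = (1/19!) · 1 · (1 − 1/(6n)) · … · (1 − 18/(6n)). Each factor → 1 as N → ∞, so the limit is 1/19! = 1/121645100408832000.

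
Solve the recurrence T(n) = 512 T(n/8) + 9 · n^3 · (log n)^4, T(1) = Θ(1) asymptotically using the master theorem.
T(n) = Θ(n^3 · (log n)^5)

Here log_8 512 = 3 and f(n) = 9 · n^3 · (log n)^4 = Θ(n^(log_8 512) · (log n)^4). This is the extended Case 2 of the master theorem (f matches the critical exponent up to log factors), giving T(n) = Θ(n^(log_8 512) · (log n)^(4+1)) = Θ(n^3 · (log n)^5).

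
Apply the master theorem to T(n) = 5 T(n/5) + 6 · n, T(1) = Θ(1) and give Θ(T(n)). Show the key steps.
T(n) = Θ(n log n)

log_5 5 = 1, and f(n) = 6 · n = Θ(n^(log_5 5)). This is Case 2 of the master theorem: T(n) = Θ(f(n) · log n) = Θ(n log n).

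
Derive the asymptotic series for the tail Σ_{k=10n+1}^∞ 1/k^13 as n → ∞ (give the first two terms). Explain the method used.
Σ_{k>10n} 1/k^13 = 1/(12 · (10n)^12) − 1/(2 · (10n)^13) + O(1/(10n)^14)

Compare to the integral: ∫_{10n}^∞ x^(−13) dx = [−x^(−12)/12]_{10n}^∞ = 1/((13−1)·(10n)^12). The Euler-Maclaurin correction adds −f(10n)/2 = −1/(2·(10n)^13). Euler-Maclaurin then gives
  Σ_{k>10n} 1/k^13 = ∫_{10n}^∞ dx/x^13 − 1/(2·(10n)^13) + O(1/(10n)^14).
(Equivalently this is ζ(13) − Σ_{k≤10n} 1/k^13.)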